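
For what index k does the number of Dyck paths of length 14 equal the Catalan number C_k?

7

A Dyck path with 7 up-steps and 7 down-steps has semilength 7, so there are C_7 of them.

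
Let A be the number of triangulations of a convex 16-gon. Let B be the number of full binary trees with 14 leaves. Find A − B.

A convex 16-gon is triangulated into 14 triangles, and the number of such triangulations is the Catalan number C_{16−2} = C_14. So A = C_14 = 2674440.
A full binary tree with L leaves has L−1 internal nodes and is counted by C_{L−1}; L = 14 gives C_13. So B = C_13 = 742900.
A − B = 2674440 − 742900 = 1931540.

1931540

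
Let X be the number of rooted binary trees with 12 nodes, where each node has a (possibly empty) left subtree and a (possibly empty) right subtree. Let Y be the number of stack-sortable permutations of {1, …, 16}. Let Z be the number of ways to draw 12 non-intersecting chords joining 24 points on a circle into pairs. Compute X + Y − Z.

35357670

Rooted binary trees with 12 nodes (each child slot possibly empty) number C_12. So X = C_12 = 208012.
By Knuth's characterisation, the stack-sortable permutations of length 16 are the 231-avoiders, numbering C_16. So Y = C_16 = 35357670.
Non-crossing perfect matchings of 2n points on a circle are counted by C_n; with 24 points, n = 12. So Z = C_12 = 208012.
X + Y − Z = 208012 + 35357670 − 208012 = 35357670.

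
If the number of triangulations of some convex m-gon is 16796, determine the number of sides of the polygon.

12

Triangulations of a convex m-gon are counted by C_{m−2}. The Catalan number equal to 16796 is C_10.
So m − 2 = 10, giving m = 12 sides.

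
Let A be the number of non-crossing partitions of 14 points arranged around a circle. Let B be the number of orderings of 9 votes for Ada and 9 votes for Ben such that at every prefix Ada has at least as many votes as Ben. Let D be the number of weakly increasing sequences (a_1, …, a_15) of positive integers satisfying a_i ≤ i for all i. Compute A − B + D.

The non-crossing partitions of [14] form a lattice of size C_14. So A = C_14 = 2674440.
Reading a vote for the leader as '(' and for the other as ')' turns such a sequence into a balanced string of 9 pairs, so the count is C_9. So B = C_9 = 4862.
Weakly increasing sequences with a_i ≤ i biject with Dyck paths of semilength 15, so there are C_15. So D = C_15 = 9694845.
A − B + D = 2674440 − 4862 + 9694845 = 12364423.

12364423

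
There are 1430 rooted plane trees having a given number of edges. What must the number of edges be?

Rooted ordered trees with n edges are counted by C_n; 1430 = C_8.

8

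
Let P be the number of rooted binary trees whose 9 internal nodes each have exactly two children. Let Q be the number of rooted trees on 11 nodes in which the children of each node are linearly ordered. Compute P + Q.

21658

Full binary trees with n internal nodes are counted by C_n; here n = 9. So P = C_9 = 4862.
Rooted ordered (plane) trees on m nodes have m−1 edges and are counted by C_{m−1}; m = 11 gives C_10. So Q = C_10 = 16796.
P + Q = 4862 + 16796 = 21658.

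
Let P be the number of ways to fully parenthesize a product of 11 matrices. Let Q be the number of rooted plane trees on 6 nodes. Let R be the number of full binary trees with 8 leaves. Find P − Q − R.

16325

Bracketing 11 factors into binary products is counted by C_{11−1} = C_10. So P = C_10 = 16796.
Rooted ordered (plane) trees on m nodes have m−1 edges and are counted by C_{m−1}; m = 6 gives C_5. So Q = C_5 = 42.
Full binary trees with 8 leaves have 8−1 = 7 internal nodes, so there are C_7 of them. So R = C_7 = 429.
P − Q − R = 16796 − 42 − 429 = 16325.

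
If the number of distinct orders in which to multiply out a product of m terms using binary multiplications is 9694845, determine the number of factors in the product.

Parenthesizations of m factors are counted by C_{m−1}, and C_15 = 9694845.
So the index is 15, and the number of factors is 15 + 1 = 16.

16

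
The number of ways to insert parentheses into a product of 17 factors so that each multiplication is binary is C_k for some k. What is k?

Parenthesizations of m factors correspond to full binary trees with m leaves, counted by C_{m−1}; m = 17 gives C_16.

16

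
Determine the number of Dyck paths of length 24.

208012

A Dyck path with 12 up-steps and 12 down-steps has semilength 12, so there are C_12 of them.
C_12 = 208012.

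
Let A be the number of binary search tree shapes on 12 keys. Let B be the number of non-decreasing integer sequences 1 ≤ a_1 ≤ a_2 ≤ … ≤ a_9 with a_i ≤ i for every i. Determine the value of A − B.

203150

There are C_n binary search tree shapes on n keys; with n = 12 that is C_12. So A = C_12 = 208012.
Weakly increasing sequences with a_i ≤ i biject with Dyck paths of semilength 9, so there are C_9. So B = C_9 = 4862.
A − B = 208012 − 4862 = 203150.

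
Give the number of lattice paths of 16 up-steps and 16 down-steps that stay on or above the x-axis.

Dyck paths of semilength n (length 2n) are counted by C_n; here n = 16.
C_16 = 35357670.

35357670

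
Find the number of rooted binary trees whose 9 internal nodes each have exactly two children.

Full binary trees with n internal nodes are counted by C_n; here n = 9.
C_9 = C(18,9)/10 = 48620/10 = 4862.

4862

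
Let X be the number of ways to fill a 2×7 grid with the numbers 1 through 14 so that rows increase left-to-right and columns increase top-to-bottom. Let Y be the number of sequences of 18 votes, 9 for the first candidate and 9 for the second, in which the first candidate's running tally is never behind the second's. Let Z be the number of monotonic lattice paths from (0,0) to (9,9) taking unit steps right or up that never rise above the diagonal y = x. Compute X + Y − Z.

429

Standard Young tableaux of shape 2×n are counted by C_n; here n = 7. So X = C_7 = 429.
Reading a vote for the leader as '(' and for the other as ')' turns such a sequence into a balanced string of 9 pairs, so the count is C_9. So Y = C_9 = 4862.
Sub-diagonal monotone paths from (0,0) to (9,9) biject with Dyck paths of semilength 9, giving C_9. So Z = C_9 = 4862.
X + Y − Z = 429 + 4862 − 4862 = 429.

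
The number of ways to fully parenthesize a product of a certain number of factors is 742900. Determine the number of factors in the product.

14

Parenthesizations of m factors are counted by C_{m−1}; 742900 = C_13.
So the index is 13, and the number of factors is 13 + 1 = 14.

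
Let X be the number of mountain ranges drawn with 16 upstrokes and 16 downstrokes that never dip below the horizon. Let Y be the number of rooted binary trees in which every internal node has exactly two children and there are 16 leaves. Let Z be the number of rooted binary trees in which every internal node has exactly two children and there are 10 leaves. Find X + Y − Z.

Dyck paths of semilength n (length 2n) are counted by C_n; here n = 16. So X = C_16 = 35357670.
Full binary trees with 16 leaves have 16−1 = 15 internal nodes, so there are C_15 of them. So Y = C_15 = 9694845.
Full binary trees with 10 leaves have 10−1 = 9 internal nodes, so there are C_9 of them. So Z = C_9 = 4862.
X + Y − Z = 35357670 + 9694845 − 4862 = 45047653.

45047653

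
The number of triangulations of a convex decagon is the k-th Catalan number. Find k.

8

A convex 10-gon is triangulated into 8 triangles, and the number of such triangulations is the Catalan number C_{10−2} = C_8.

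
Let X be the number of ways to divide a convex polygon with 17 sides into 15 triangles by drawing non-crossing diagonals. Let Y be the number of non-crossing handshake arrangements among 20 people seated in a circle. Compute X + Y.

9711641

A convex 17-gon is triangulated into 15 triangles, and the number of such triangulations is the Catalan number C_{17−2} = C_15. So X = C_15 = 9694845.
Non-crossing handshake pairings of 2n people are counted by C_n; 20 people gives n = 10. So Y = C_10 = 16796.
X + Y = 9694845 + 16796 = 9711641.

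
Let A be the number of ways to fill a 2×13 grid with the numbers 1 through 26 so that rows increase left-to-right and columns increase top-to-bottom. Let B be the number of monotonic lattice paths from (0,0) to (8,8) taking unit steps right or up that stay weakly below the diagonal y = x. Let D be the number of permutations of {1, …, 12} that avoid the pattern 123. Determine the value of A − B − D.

533458

Standard Young tableaux of shape 2×n are counted by C_n; here n = 13. So A = C_13 = 742900.
Monotone paths in an n×n grid that stay weakly below the diagonal are counted by C_n; here n = 8. So B = C_8 = 1430.
Permutations of [n] avoiding any single length-3 pattern are counted by C_n; here n = 12. So D = C_12 = 208012.
A − B − D = 742900 − 1430 − 208012 = 533458.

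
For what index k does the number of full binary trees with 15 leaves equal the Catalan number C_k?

14

Full binary trees with 15 leaves have 15−1 = 14 internal nodes, so there are C_14 of them.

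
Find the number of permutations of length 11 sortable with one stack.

58786

Stack-sortable permutations are exactly the 231-avoiding ones, counted by C_n; here n = 11.
C_11 = C_10 · 2(2·10+1)/(10+2) = 16796 · 42/12 = 58786.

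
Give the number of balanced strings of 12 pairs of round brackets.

Balanced strings of n pairs of brackets are counted by C_n; here n = 12.
C_12 = C(24,12)/13 = 2704156/13 = 208012.

208012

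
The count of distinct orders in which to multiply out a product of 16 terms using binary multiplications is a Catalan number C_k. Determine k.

15

Ways to associate a product of 16 factors correspond to binary trees on 16 leaves, so the count is C_15.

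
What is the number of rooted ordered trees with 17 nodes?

A rooted plane tree on 17 nodes has 16 edges, and such trees are counted by C_16.
C_16 = C(32,16)/17 = 601080390/17 = 35357670.

35357670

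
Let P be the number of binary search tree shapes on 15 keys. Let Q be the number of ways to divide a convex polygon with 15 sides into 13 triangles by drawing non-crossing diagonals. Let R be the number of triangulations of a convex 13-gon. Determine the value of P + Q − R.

Rooted binary trees with 15 nodes (each child slot possibly empty) number C_15. So P = C_15 = 9694845.
A convex 15-gon is triangulated into 13 triangles, and the number of such triangulations is the Catalan number C_{15−2} = C_13. So Q = C_13 = 742900.
A convex 13-gon is triangulated into 11 triangles, and the number of such triangulations is the Catalan number C_{13−2} = C_11. So R = C_11 = 58786.
P + Q − R = 9694845 + 742900 − 58786 = 10378959.

10378959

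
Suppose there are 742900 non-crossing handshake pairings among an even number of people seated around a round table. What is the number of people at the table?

26

Non-crossing handshake pairings of 2n people are counted by C_n, and C_13 = 742900.
So n = 13, and there are 2n = 26 people.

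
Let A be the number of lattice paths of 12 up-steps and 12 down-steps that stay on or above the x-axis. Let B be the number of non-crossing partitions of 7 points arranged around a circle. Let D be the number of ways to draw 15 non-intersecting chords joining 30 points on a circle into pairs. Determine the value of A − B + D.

A Dyck path with 12 up-steps and 12 down-steps has semilength 12, so there are C_12 of them. So A = C_12 = 208012.
Non-crossing partitions of an n-element set are counted by C_n; here n = 7. So B = C_7 = 429.
Non-crossing perfect matchings of 2n points on a circle are counted by C_n; with 30 points, n = 15. So D = C_15 = 9694845.
A − B + D = 208012 − 429 + 9694845 = 9902428.

9902428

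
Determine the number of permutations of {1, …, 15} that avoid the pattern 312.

For any fixed pattern of length 3, the pattern-avoiding permutations of [15] number C_15.
C_15 = C(30,15)/16 = 155117520/16 = 9694845.

9694845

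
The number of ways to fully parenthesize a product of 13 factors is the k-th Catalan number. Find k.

12

Ways to associate a product of 13 factors correspond to binary trees on 13 leaves, so the count is C_12.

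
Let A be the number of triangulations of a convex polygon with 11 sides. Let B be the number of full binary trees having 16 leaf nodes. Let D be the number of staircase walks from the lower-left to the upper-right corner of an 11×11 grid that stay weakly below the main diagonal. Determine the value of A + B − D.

Triangulations of a convex m-gon are counted by C_{m−2}; with m = 11 this is C_9. So A = C_9 = 4862.
Full binary trees with 16 leaves have 16−1 = 15 internal nodes, so there are C_15 of them. So B = C_15 = 9694845.
Sub-diagonal monotone paths from (0,0) to (11,11) biject with Dyck paths of semilength 11, giving C_11. So D = C_11 = 58786.
A + B − D = 4862 + 9694845 − 58786 = 9640921.

9640921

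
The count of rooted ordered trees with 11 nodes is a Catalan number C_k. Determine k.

10

A rooted plane tree on 11 nodes has 10 edges, and such trees are counted by C_10.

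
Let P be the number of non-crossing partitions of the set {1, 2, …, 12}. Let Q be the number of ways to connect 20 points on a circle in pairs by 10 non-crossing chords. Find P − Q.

191216

The non-crossing partitions of [12] form a lattice of size C_12. So P = C_12 = 208012.
Non-crossing perfect matchings of 2n points on a circle are counted by C_n; with 20 points, n = 10. So Q = C_10 = 16796.
P − Q = 208012 − 16796 = 191216.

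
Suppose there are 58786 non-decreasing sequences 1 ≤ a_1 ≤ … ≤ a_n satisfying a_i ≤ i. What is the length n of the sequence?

Such sub-staircase sequences of length n are counted by C_n. The Catalan number equal to 58786 is C_11.

11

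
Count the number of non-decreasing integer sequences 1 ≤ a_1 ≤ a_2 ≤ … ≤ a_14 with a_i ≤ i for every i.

2674440

Such sub-staircase sequences of length n are counted by C_n; here n = 14.
C_14 = C_13 · 2(2·13+1)/(13+2) = 742900 · 54/15 = 2674440.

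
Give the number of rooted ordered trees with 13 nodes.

208012

A rooted plane tree on 13 nodes has 12 edges, and such trees are counted by C_12.
C_12 = C(24,12)/13 = 2704156/13 = 208012.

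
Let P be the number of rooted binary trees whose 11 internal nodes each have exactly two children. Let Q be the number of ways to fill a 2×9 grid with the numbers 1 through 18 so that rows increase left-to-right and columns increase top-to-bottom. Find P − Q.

Full binary trees with n internal nodes are counted by C_n; here n = 11. So P = C_11 = 58786.
Standard Young tableaux of shape 2×n are counted by C_n; here n = 9. So Q = C_9 = 4862.
P − Q = 58786 − 4862 = 53924.

53924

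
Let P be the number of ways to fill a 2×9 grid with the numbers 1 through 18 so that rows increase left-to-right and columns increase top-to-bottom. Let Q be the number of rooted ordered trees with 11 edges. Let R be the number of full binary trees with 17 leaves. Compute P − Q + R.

Standard Young tableaux of shape 2×n are counted by C_n; here n = 9. So P = C_9 = 4862.
A rooted plane tree with 11 edges has 12 nodes, and the count is C_11. So Q = C_11 = 58786.
A full binary tree with L leaves has L−1 internal nodes and is counted by C_{L−1}; L = 17 gives C_16. So R = C_16 = 35357670.
P − Q + R = 4862 − 58786 + 35357670 = 35303746.

35303746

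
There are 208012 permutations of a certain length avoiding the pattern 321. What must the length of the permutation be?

Permutations of [n] avoiding a fixed length-3 pattern are counted by C_n. The Catalan number equal to 208012 is C_12.

12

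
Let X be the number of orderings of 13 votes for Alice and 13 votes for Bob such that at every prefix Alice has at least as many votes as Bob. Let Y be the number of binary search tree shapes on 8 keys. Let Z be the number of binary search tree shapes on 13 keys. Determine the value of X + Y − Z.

Reading a vote for the leader as '(' and for the other as ')' turns such a sequence into a balanced string of 13 pairs, so the count is C_13. So X = C_13 = 742900.
There are C_n binary search tree shapes on n keys; with n = 8 that is C_8. So Y = C_8 = 1430.
Rooted binary trees with 13 nodes (each child slot possibly empty) number C_13. So Z = C_13 = 742900.
X + Y − Z = 742900 + 1430 − 742900 = 1430.

1430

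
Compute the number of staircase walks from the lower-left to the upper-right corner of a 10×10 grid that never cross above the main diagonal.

16796

Monotone paths in an n×n grid that stay weakly below the diagonal are counted by C_n; here n = 10.
C_10 = C_9 · 2(2·9+1)/(9+2) = 4862 · 38/11 = 16796.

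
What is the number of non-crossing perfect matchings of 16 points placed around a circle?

Non-crossing perfect matchings of 2n points on a circle are counted by C_n; with 16 points, n = 8.
C_8 = C(16,8)/9 = 12870/9 = 1430.

1430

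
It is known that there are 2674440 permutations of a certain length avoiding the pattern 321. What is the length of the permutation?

14

Permutations of [n] avoiding a fixed length-3 pattern are counted by C_n; 2674440 = C_14.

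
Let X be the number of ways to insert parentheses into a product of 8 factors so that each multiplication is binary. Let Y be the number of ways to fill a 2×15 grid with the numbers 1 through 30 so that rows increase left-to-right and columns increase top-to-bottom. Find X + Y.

9695274

Ways to associate a product of 8 factors correspond to binary trees on 8 leaves, so the count is C_7. So X = C_7 = 429.
By the hook-length formula (or a Dyck-path bijection), SYT of shape 2×15 number C_15. So Y = C_15 = 9694845.
X + Y = 429 + 9694845 = 9695274.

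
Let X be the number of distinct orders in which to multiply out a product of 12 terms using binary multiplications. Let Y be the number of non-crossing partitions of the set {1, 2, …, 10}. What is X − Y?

Ways to associate a product of 12 factors correspond to binary trees on 12 leaves, so the count is C_11. So X = C_11 = 58786.
The non-crossing partitions of [10] form a lattice of size C_10. So Y = C_10 = 16796.
X − Y = 58786 − 16796 = 41990.

41990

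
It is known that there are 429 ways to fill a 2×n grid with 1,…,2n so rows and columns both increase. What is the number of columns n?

Standard Young tableaux of shape 2×n are counted by C_n; 429 = C_7.

7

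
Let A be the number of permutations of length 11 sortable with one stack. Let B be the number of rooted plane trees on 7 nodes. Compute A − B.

By Knuth's characterisation, the stack-sortable permutations of length 11 are the 231-avoiders, numbering C_11. So A = C_11 = 58786.
Rooted ordered (plane) trees on m nodes have m−1 edges and are counted by C_{m−1}; m = 7 gives C_6. So B = C_6 = 132.
A − B = 58786 − 132 = 58654.

58654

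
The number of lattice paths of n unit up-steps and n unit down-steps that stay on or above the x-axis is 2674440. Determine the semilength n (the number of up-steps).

Dyck paths of semilength n are counted by C_n; 2674440 = C_14.

14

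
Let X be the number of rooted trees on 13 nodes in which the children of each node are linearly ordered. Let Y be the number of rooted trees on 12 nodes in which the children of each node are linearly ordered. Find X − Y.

A rooted plane tree on 13 nodes has 12 edges, and such trees are counted by C_12. So X = C_12 = 208012.
Rooted ordered (plane) trees on m nodes have m−1 edges and are counted by C_{m−1}; m = 12 gives C_11. So Y = C_11 = 58786.
X − Y = 208012 − 58786 = 149226.

149226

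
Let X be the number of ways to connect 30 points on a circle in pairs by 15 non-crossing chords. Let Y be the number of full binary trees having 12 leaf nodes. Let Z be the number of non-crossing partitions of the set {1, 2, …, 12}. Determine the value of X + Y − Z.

Non-crossing perfect matchings of 2n points on a circle are counted by C_n; with 30 points, n = 15. So X = C_15 = 9694845.
A full binary tree with L leaves has L−1 internal nodes and is counted by C_{L−1}; L = 12 gives C_11. So Y = C_11 = 58786.
The non-crossing partitions of [12] form a lattice of size C_12. So Z = C_12 = 208012.
X + Y − Z = 9694845 + 58786 − 208012 = 9545619.

9545619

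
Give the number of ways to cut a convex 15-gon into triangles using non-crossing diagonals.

742900

The number of triangulations of a 15-gon is the Catalan number C_13 (index = sides − 2).
C_13 = C_12 · 2(2·12+1)/(12+2) = 208012 · 50/14 = 742900.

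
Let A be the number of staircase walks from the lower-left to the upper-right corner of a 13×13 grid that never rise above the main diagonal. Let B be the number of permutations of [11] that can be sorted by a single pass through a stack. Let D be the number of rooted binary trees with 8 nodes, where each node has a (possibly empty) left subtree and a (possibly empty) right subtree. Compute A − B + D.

685544

Sub-diagonal monotone paths from (0,0) to (13,13) biject with Dyck paths of semilength 13, giving C_13. So A = C_13 = 742900.
Stack-sortable permutations are exactly the 231-avoiding ones, counted by C_n; here n = 11. So B = C_11 = 58786.
Rooted binary trees with 8 nodes (each child slot possibly empty) number C_8. So D = C_8 = 1430.
A − B + D = 742900 − 58786 + 1430 = 685544.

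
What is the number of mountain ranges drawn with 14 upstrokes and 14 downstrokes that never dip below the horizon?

2674440

Paths of 14 up- and 14 down-steps that never dip below the axis are Dyck paths; their count is C_14.
C_14 = 2674440.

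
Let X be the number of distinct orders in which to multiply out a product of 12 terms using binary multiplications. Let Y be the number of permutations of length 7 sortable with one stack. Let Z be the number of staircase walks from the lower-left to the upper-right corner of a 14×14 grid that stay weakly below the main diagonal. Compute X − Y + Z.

Parenthesizations of m factors correspond to full binary trees with m leaves, counted by C_{m−1}; m = 12 gives C_11. So X = C_11 = 58786.
Stack-sortable permutations are exactly the 231-avoiding ones, counted by C_n; here n = 7. So Y = C_7 = 429.
Sub-diagonal monotone paths from (0,0) to (14,14) biject with Dyck paths of semilength 14, giving C_14. So Z = C_14 = 2674440.
X − Y + Z = 58786 − 429 + 2674440 = 2732797.

2732797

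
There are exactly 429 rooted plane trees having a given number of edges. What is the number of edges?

Rooted ordered trees with n edges are counted by C_n. Since C_7 = 429, the index is 7.

7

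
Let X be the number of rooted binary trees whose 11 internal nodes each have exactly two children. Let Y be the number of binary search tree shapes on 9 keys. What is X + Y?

63648

Full binary trees with n internal nodes are counted by C_n; here n = 11. So X = C_11 = 58786.
There are C_n binary search tree shapes on n keys; with n = 9 that is C_9. So Y = C_9 = 4862.
X + Y = 58786 + 4862 = 63648.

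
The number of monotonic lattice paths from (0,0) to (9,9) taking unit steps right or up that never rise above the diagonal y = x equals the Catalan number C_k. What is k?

Sub-diagonal monotone paths from (0,0) to (9,9) biject with Dyck paths of semilength 9, giving C_9.

9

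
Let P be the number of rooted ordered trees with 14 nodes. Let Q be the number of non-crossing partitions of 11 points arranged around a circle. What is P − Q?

Rooted ordered (plane) trees on m nodes have m−1 edges and are counted by C_{m−1}; m = 14 gives C_13. So P = C_13 = 742900.
The non-crossing partitions of [11] form a lattice of size C_11. So Q = C_11 = 58786.
P − Q = 742900 − 58786 = 684114.

684114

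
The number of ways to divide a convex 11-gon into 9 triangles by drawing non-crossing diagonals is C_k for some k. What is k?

9

The number of triangulations of an 11-gon is the Catalan number C_9 (index = sides − 2).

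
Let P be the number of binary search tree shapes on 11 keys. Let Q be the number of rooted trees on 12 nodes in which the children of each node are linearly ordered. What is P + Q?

117572

Binary trees (left/right distinguished) on n nodes are counted by C_n; here n = 11. So P = C_11 = 58786.
A rooted plane tree on 12 nodes has 11 edges, and such trees are counted by C_11. So Q = C_11 = 58786.
P + Q = 58786 + 58786 = 117572.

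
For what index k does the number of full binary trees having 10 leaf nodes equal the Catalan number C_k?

A full binary tree with L leaves has L−1 internal nodes and is counted by C_{L−1}; L = 10 gives C_9.

9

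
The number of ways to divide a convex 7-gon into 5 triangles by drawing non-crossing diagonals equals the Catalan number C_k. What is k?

5

A convex 7-gon is triangulated into 5 triangles, and the number of such triangulations is the Catalan number C_{7−2} = C_5.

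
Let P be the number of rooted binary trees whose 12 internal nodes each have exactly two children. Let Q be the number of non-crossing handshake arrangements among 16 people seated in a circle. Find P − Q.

The number of full binary trees on 12 internal nodes is the Catalan number C_12. So P = C_12 = 208012.
Non-crossing handshake pairings of 2n people are counted by C_n; 16 people gives n = 8. So Q = C_8 = 1430.
P − Q = 208012 − 1430 = 206582.

206582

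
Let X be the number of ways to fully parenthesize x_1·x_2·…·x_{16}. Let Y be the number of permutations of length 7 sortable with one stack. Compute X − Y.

Bracketing 16 factors into binary products is counted by C_{16−1} = C_15. So X = C_15 = 9694845.
Stack-sortable permutations are exactly the 231-avoiding ones, counted by C_n; here n = 7. So Y = C_7 = 429.
X − Y = 9694845 − 429 = 9694416.

9694416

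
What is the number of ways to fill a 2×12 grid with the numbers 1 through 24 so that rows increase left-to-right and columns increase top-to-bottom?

By the hook-length formula (or a Dyck-path bijection), SYT of shape 2×12 number C_12.
C_12 = C(24,12)/13 = 2704156/13 = 208012.

208012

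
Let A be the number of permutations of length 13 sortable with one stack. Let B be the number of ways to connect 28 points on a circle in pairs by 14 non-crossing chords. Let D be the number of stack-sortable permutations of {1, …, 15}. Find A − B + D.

By Knuth's characterisation, the stack-sortable permutations of length 13 are the 231-avoiders, numbering C_13. So A = C_13 = 742900.
Pairing 28 circle points by 14 non-crossing chords gives C_14 matchings. So B = C_14 = 2674440.
Stack-sortable permutations are exactly the 231-avoiding ones, counted by C_n; here n = 15. So D = C_15 = 9694845.
A − B + D = 742900 − 2674440 + 9694845 = 7763305.

7763305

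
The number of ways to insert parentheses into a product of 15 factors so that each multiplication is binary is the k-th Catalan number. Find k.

14

Parenthesizations of m factors correspond to full binary trees with m leaves, counted by C_{m−1}; m = 15 gives C_14.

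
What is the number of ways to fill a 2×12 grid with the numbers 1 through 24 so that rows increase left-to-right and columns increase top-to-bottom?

Standard Young tableaux of shape 2×n are counted by C_n; here n = 12.
C_12 = C(24,12)/13 = 2704156/13 = 208012.

208012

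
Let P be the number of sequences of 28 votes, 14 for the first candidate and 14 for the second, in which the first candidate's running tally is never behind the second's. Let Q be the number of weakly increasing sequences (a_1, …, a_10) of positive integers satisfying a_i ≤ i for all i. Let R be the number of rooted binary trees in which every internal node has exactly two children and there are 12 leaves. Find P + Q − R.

2632450

Reading a vote for the leader as '(' and for the other as ')' turns such a sequence into a balanced string of 14 pairs, so the count is C_14. So P = C_14 = 2674440.
Weakly increasing sequences with a_i ≤ i biject with Dyck paths of semilength 10, so there are C_10. So Q = C_10 = 16796.
Full binary trees with 12 leaves have 12−1 = 11 internal nodes, so there are C_11 of them. So R = C_11 = 58786.
P + Q − R = 2674440 + 16796 − 58786 = 2632450.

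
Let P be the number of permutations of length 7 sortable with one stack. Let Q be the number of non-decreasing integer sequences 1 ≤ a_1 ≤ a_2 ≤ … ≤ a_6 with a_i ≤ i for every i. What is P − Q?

Stack-sortable permutations are exactly the 231-avoiding ones, counted by C_n; here n = 7. So P = C_7 = 429.
Weakly increasing sequences with a_i ≤ i biject with Dyck paths of semilength 6, so there are C_6. So Q = C_6 = 132.
P − Q = 429 − 132 = 297.

297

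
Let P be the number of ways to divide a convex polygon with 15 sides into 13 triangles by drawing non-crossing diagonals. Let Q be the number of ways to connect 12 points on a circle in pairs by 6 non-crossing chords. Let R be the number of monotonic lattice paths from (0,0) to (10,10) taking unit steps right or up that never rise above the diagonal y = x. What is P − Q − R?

725972

Triangulations of a convex m-gon are counted by C_{m−2}; with m = 15 this is C_13. So P = C_13 = 742900.
Non-crossing perfect matchings of 2n points on a circle are counted by C_n; with 12 points, n = 6. So Q = C_6 = 132.
Sub-diagonal monotone paths from (0,0) to (10,10) biject with Dyck paths of semilength 10, giving C_10. So R = C_10 = 16796.
P − Q − R = 742900 − 132 − 16796 = 725972.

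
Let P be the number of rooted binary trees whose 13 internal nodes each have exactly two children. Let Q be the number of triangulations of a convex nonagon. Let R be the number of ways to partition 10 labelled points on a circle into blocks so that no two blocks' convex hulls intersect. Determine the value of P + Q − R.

The number of full binary trees on 13 internal nodes is the Catalan number C_13. So P = C_13 = 742900.
A convex 9-gon is triangulated into 7 triangles, and the number of such triangulations is the Catalan number C_{9−2} = C_7. So Q = C_7 = 429.
Non-crossing partitions of an n-element set are counted by C_n; here n = 10. So R = C_10 = 16796.
P + Q − R = 742900 + 429 − 16796 = 726533.

726533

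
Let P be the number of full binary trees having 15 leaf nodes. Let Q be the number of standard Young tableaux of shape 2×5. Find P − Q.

2674398

Full binary trees with 15 leaves have 15−1 = 14 internal nodes, so there are C_14 of them. So P = C_14 = 2674440.
Standard Young tableaux of shape 2×n are counted by C_n; here n = 5. So Q = C_5 = 42.
P − Q = 2674440 − 42 = 2674398.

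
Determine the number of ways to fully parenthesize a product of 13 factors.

208012

Bracketing 13 factors into binary products is counted by C_{13−1} = C_12.
C_12 = C_11 · 2(2·11+1)/(11+2) = 58786 · 46/13 = 208012.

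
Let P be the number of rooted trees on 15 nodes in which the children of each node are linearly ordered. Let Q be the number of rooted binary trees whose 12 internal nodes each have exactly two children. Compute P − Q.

2466428

Rooted ordered (plane) trees on m nodes have m−1 edges and are counted by C_{m−1}; m = 15 gives C_14. So P = C_14 = 2674440.
The number of full binary trees on 12 internal nodes is the Catalan number C_12. So Q = C_12 = 208012.
P − Q = 2674440 − 208012 = 2466428.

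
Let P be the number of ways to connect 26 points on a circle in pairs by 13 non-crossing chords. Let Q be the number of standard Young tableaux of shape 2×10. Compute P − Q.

726104

Non-crossing perfect matchings of 2n points on a circle are counted by C_n; with 26 points, n = 13. So P = C_13 = 742900.
Standard Young tableaux of shape 2×n are counted by C_n; here n = 10. So Q = C_10 = 16796.
P − Q = 742900 − 16796 = 726104.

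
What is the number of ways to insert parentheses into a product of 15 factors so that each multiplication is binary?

Bracketing 15 factors into binary products is counted by C_{15−1} = C_14.
C_14 = C_13 · 2(2·13+1)/(13+2) = 742900 · 54/15 = 2674440.

2674440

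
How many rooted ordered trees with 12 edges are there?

Rooted ordered trees with n edges are counted by C_n; here n = 12.
C_12 = 208012.

208012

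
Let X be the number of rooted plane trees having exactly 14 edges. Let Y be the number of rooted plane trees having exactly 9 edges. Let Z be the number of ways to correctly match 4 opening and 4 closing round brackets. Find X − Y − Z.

Rooted ordered trees with n edges are counted by C_n; here n = 14. So X = C_14 = 2674440.
Rooted ordered trees with n edges are counted by C_n; here n = 9. So Y = C_9 = 4862.
With 4 pairs the number of balanced bracket strings is the Catalan number C_4. So Z = C_4 = 14.
X − Y − Z = 2674440 − 4862 − 14 = 2669564.

2669564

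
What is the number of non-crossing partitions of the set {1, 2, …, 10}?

16796

Non-crossing partitions of an n-element set are counted by C_n; here n = 10.
C_10 = C(20,10)/11 = 184756/11 = 16796.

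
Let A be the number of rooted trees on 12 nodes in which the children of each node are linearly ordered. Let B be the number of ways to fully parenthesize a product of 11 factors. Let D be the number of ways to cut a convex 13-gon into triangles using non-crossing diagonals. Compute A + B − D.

16796

Rooted ordered (plane) trees on m nodes have m−1 edges and are counted by C_{m−1}; m = 12 gives C_11. So A = C_11 = 58786.
Ways to associate a product of 11 factors correspond to binary trees on 11 leaves, so the count is C_10. So B = C_10 = 16796.
The number of triangulations of a 13-gon is the Catalan number C_11 (index = sides − 2). So D = C_11 = 58786.
A + B − D = 58786 + 16796 − 58786 = 16796.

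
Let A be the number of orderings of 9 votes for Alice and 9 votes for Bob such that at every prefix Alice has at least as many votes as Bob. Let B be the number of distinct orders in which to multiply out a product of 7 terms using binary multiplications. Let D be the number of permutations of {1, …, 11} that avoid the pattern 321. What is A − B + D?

Ballot sequences with n votes each where one side never trails are Dyck words, counted by C_n; here n = 9. So A = C_9 = 4862.
Parenthesizations of m factors correspond to full binary trees with m leaves, counted by C_{m−1}; m = 7 gives C_6. So B = C_6 = 132.
Permutations of [n] avoiding any single length-3 pattern are counted by C_n; here n = 11. So D = C_11 = 58786.
A − B + D = 4862 − 132 + 58786 = 63516.

63516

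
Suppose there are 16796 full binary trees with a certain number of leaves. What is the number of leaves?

11

Full binary trees with L leaves are counted by C_{L−1}. The Catalan number equal to 16796 is C_10.
So the index is 10, and the number of leaves is 10 + 1 = 11.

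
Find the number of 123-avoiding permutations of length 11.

Permutations of [n] avoiding any single length-3 pattern are counted by C_n; here n = 11.
C_11 = C_10 · 2(2·10+1)/(10+2) = 16796 · 42/12 = 58786.

58786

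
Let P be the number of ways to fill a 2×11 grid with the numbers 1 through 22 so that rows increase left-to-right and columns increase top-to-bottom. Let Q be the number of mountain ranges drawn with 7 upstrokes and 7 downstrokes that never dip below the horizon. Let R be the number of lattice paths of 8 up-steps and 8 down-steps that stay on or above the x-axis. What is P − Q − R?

56927

Standard Young tableaux of shape 2×n are counted by C_n; here n = 11. So P = C_11 = 58786.
Paths of 7 up- and 7 down-steps that never dip below the axis are Dyck paths; their count is C_7. So Q = C_7 = 429.
A Dyck path with 8 up-steps and 8 down-steps has semilength 8, so there are C_8 of them. So R = C_8 = 1430.
P − Q − R = 58786 − 429 − 1430 = 56927.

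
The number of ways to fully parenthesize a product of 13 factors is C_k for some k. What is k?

Bracketing 13 factors into binary products is counted by C_{13−1} = C_12.

12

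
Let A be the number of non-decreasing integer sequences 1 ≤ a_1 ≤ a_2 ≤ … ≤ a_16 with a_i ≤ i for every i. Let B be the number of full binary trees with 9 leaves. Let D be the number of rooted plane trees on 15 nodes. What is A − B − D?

Weakly increasing sequences with a_i ≤ i biject with Dyck paths of semilength 16, so there are C_16. So A = C_16 = 35357670.
Full binary trees with 9 leaves have 9−1 = 8 internal nodes, so there are C_8 of them. So B = C_8 = 1430.
Rooted ordered (plane) trees on m nodes have m−1 edges and are counted by C_{m−1}; m = 15 gives C_14. So D = C_14 = 2674440.
A − B − D = 35357670 − 1430 − 2674440 = 32681800.

32681800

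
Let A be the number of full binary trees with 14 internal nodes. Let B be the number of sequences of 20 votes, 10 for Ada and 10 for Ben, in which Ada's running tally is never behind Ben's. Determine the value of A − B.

2657644

The number of full binary trees on 14 internal nodes is the Catalan number C_14. So A = C_14 = 2674440.
Ballot sequences with n votes each where one side never trails are Dyck words, counted by C_n; here n = 10. So B = C_10 = 16796.
A − B = 2674440 − 16796 = 2657644.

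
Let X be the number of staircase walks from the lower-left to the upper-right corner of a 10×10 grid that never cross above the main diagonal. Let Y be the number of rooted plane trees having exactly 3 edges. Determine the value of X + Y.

16801

Sub-diagonal monotone paths from (0,0) to (10,10) biject with Dyck paths of semilength 10, giving C_10. So X = C_10 = 16796.
Rooted ordered trees with n edges are counted by C_n; here n = 3. So Y = C_3 = 5.
X + Y = 16796 + 5 = 16801.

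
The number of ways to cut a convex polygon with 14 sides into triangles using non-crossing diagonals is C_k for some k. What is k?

12

The number of triangulations of a 14-gon is the Catalan number C_12 (index = sides − 2).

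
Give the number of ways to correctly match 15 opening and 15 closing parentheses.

9694845

With 15 pairs the number of balanced bracket strings is the Catalan number C_15.
C_15 = C_14 · 2(2·14+1)/(14+2) = 2674440 · 58/16 = 9694845.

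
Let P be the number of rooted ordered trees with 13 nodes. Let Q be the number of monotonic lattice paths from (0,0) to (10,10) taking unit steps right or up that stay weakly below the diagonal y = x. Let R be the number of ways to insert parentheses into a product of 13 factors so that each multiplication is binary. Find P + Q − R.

16796

Rooted ordered (plane) trees on m nodes have m−1 edges and are counted by C_{m−1}; m = 13 gives C_12. So P = C_12 = 208012.
Sub-diagonal monotone paths from (0,0) to (10,10) biject with Dyck paths of semilength 10, giving C_10. So Q = C_10 = 16796.
Ways to associate a product of 13 factors correspond to binary trees on 13 leaves, so the count is C_12. So R = C_12 = 208012.
P + Q − R = 208012 + 16796 − 208012 = 16796.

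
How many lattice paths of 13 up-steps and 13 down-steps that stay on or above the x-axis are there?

742900

Dyck paths of semilength n (length 2n) are counted by C_n; here n = 13.
C_13 = C(26,13)/14 = 10400600/14 = 742900.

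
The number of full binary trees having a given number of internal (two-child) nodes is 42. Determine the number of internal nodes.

5

Full binary trees with n internal nodes are counted by C_n. Since C_5 = 42, the index is 5.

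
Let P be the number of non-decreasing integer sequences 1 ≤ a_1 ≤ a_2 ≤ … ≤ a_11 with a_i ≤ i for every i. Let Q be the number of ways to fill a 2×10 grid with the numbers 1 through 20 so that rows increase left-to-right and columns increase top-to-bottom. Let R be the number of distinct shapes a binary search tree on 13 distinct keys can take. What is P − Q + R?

784890

Weakly increasing sequences with a_i ≤ i biject with Dyck paths of semilength 11, so there are C_11. So P = C_11 = 58786.
By the hook-length formula (or a Dyck-path bijection), SYT of shape 2×10 number C_10. So Q = C_10 = 16796.
Binary trees (left/right distinguished) on n nodes are counted by C_n; here n = 13. So R = C_13 = 742900.
P − Q + R = 58786 − 16796 + 742900 = 784890.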